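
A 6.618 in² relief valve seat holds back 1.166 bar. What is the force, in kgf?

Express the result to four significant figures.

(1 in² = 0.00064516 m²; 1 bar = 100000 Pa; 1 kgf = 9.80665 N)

1.166 bar × 100000 = 116600 Pa
6.618 in² × 0.00064516 = 0.00426967 m²
F = P × A = 116600 Pa × 0.00426967 m² = 497.844 N
497.844 N ÷ (9.80665 N/kgf) = 50.766 kgf

50.77 kgf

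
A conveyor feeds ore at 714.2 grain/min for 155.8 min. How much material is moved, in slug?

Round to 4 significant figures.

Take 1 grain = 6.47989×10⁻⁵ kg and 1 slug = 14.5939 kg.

714.2 grain/min → 7.71323×10⁻⁴ kg/s
155.8 min → 9348 s
m = ṁ × t = 7.71323×10⁻⁴ × 9348 = 7.21033 kg
In slug: 7.21033 / 14.5939 = 0.494065 slug

0.4941 slug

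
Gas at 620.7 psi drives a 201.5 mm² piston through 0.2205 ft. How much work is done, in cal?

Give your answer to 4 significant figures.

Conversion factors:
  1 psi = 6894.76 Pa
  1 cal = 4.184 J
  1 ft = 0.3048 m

620.7 psi → 4.27958×10⁶ Pa
201.5 mm² → 2.015×10⁻⁴ m²
F = P × A = 4.27958×10⁶ × 2.015×10⁻⁴ = 862.335 N
0.2205 ft → 0.0672084 m
W = F × d = 862.335 × 0.0672084 = 57.9562 J
In cal: 57.9562 / 4.184 = 13.8519 cal

13.85 cal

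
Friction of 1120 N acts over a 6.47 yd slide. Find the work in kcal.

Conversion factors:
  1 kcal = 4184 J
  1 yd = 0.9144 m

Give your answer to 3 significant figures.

1.58 kcal

6.47 yd × 0.9144 = 5.91617 m
W = F × d = 1120 N × 5.91617 m = 6626.11 J
6626.11 J ÷ (4184 J/kcal) = 1.58368 kcal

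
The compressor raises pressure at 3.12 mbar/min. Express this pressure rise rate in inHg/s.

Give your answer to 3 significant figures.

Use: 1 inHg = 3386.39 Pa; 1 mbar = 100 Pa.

3.12 mbar/min × 100 Pa/mbar ÷ 60 s/min = 5.2 Pa/s
5.2 Pa/s ÷ 3386.39 Pa/inHg = 0.00153556 inHg/s

0.00154 inHg/s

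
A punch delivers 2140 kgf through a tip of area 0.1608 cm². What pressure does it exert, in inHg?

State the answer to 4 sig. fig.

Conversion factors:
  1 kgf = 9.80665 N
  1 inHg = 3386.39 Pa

3.854×10⁵ inHg

2140 kgf × 9.80665 = 20986.2 N
0.1608 cm² × 0.0001 = 1.608×10⁻⁵ m²
P = F / A = 20986.2 N / 1.608×10⁻⁵ m² = 1.30511×10⁹ Pa
1.30511×10⁹ Pa ÷ (3386.39 Pa/inHg) = 385399 inHg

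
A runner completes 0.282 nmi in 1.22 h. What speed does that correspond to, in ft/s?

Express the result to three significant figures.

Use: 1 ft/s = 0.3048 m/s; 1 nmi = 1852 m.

0.282 nmi × 1852 → 522.264 m
1.22 h × 3600 → 4392 s
v = d / t = 522.264 m / 4392 s = 0.118913 m/s
0.118913 m/s ÷ (0.3048 m/s/ft/s) = 0.390135 ft/s

0.390 ft/s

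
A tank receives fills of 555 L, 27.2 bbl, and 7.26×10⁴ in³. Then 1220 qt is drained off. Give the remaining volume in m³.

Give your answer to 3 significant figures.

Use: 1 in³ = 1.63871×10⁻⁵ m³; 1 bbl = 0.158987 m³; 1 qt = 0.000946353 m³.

4.91 m³

555 L × 0.001 = 0.555 m³
27.2 bbl × 0.158987 = 4.32445 m³
7.26×10⁴ in³ × 1.63871×10⁻⁵ = 1.1897 m³
1220 qt × 0.000946353 = 1.15455 m³
Sum: 0.555 + 4.32445 + 1.1897 − 1.15455 = 4.9146 m³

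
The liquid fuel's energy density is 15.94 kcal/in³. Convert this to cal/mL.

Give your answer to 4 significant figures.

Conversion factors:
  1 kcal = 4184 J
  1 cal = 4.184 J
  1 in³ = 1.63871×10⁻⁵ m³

972.7 cal/mL

15.94 kcal/in³ × 4184 J/kcal ÷ 1.63871×10⁻⁵ m³/in³ = 4.06985×10⁹ J/m³
4.06985×10⁹ J/m³ ÷ 4.184 J/cal × 10⁻⁶ m³/mL = 972.717 cal/mL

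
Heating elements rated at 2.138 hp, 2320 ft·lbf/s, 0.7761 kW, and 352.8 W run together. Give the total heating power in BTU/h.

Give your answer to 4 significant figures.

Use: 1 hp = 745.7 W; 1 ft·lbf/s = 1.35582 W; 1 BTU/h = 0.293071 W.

2.138 hp × 745.7 = 1594.31 W
2320 ft·lbf/s × 1.35582 = 3145.5 W
0.7761 kW × 1000 = 776.1 W
352.8 W (already W)
Sum: 1594.31 + 3145.5 + 776.1 + 352.8 = 5868.71 W
In BTU/h: 5868.71 / 0.293071 = 20024.9 BTU/h

2.002×10⁴ BTU/h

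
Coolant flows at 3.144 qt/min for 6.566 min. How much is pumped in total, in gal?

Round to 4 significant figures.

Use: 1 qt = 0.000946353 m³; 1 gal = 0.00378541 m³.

5.161 gal

3.144 qt/min → 4.95889×10⁻⁵ m³/s
6.566 min → 393.96 s
V = Q × t = 4.95889×10⁻⁵ × 393.96 = 0.019536 m³
In gal: 0.019536 / 0.00378541 = 5.16087 gal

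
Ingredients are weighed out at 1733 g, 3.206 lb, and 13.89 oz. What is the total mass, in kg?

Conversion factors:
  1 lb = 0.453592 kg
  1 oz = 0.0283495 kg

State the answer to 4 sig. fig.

3.581 kg

1733 g × 0.001 = 1.733 kg
3.206 lb × 0.453592 = 1.45422 kg
13.89 oz × 0.0283495 = 0.393775 kg
Total: 1.733 + 1.45422 + 0.393775 = 3.581 kg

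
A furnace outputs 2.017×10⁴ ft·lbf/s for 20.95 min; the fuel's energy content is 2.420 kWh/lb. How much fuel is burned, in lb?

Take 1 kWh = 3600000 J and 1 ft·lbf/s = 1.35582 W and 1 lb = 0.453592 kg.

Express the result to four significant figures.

3.946 lb

2.017×10⁴ ft·lbf/s → 27346.9 W
20.95 min → 1257 s
E = P × t = 27346.9 × 1257 = 3.43751×10⁷ J
2.420 kWh/lb → 1.92067×10⁷ J/kg
m = E / e_s = 3.43751×10⁷ / 1.92067×10⁷ = 1.78975 kg
In lb: 1.78975 / 0.453592 = 3.94573 lb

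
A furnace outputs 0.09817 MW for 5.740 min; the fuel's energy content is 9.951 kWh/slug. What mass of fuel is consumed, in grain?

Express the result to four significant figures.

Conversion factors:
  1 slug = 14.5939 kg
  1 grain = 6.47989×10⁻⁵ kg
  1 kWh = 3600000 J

0.09817 MW → 98170 W
5.740 min → 344.4 s
E = P × t = 98170 × 344.4 = 3.38097×10⁷ J
9.951 kWh/slug → 2.4547×10⁶ J/kg
m = E / e_s = 3.38097×10⁷ / 2.4547×10⁶ = 13.7735 kg
In grain: 13.7735 / 6.47989×10⁻⁵ = 212558 grain

2.126×10⁵ grain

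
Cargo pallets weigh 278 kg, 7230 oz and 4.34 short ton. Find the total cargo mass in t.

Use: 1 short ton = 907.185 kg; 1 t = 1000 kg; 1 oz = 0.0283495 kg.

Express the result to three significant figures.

4.42 t

278 kg (already kg)
7230 oz × 0.0283495 = 204.967 kg
4.34 short ton × 907.185 = 3937.18 kg
Sum: 278 + 204.967 + 3937.18 = 4420.15 kg
In t: 4420.15 / 1000 = 4.42015 t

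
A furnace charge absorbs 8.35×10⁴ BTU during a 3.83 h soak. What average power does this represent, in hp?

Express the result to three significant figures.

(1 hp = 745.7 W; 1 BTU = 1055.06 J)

8.57 hp

8.35×10⁴ BTU × 1055.06 → 8.80975×10⁷ J
3.83 h × 3600 → 13788 s
P = E / t = 8.80975×10⁷ J / 13788 s = 6389.43 W
6389.43 W ÷ (745.7 W/hp) = 8.56837 hp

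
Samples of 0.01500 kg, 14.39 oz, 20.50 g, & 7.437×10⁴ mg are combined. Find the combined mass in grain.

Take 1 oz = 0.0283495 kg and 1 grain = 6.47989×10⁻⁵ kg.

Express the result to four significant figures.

7991 grain

0.01500 kg (already kg)
14.39 oz × 0.0283495 → 0.407949 kg
20.50 g × 0.001 → 0.0205 kg
7.437×10⁴ mg × 10⁻⁶ → 0.07437 kg
Combined: 0.015 + 0.407949 + 0.0205 + 0.07437 = 0.517819 kg
In grain: 0.517819 / 6.47989×10⁻⁵ = 7991.17 grain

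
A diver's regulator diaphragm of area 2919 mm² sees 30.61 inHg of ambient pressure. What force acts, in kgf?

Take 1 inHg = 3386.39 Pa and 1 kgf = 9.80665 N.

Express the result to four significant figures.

30.61 inHg × 3386.39 → 103657 Pa
2919 mm² × 10⁻⁶ → 0.002919 m²
F = P × A = 103657 Pa × 0.002919 m² = 302.575 N
302.575 N ÷ (9.80665 N/kgf) = 30.8541 kgf

30.85 kgf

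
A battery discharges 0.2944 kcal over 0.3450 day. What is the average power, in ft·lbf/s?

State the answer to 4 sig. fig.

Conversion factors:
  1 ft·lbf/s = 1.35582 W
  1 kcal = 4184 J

0.2944 kcal × 4184 → 1231.77 J
0.3450 day × 86400 → 29808 s
P = E / t = 1231.77 J / 29808 s = 0.0413235 W
0.0413235 W ÷ (1.35582 W/ft·lbf/s) = 0.0304786 ft·lbf/s

0.03048 ft·lbf/s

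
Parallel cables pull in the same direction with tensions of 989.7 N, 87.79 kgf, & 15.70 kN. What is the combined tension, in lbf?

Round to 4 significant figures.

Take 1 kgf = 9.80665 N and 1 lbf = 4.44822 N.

3946 lbf

989.7 N (already N)
87.79 kgf × 9.80665 = 860.926 N
15.70 kN × 1000 = 15700 N
Combined: 989.7 + 860.926 + 15700 = 17550.6 N
In lbf: 17550.6 / 4.44822 = 3945.53 lbf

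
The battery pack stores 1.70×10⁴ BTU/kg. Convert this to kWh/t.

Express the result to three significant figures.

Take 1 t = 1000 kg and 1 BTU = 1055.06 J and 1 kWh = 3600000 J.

4980 kWh/t

1.70×10⁴ BTU/kg × 1055.06 J/BTU = 1.7936×10⁷ J/kg
1.7936×10⁷ J/kg ÷ 3600000 J/kWh × 1000 kg/t = 4982.22 kWh/t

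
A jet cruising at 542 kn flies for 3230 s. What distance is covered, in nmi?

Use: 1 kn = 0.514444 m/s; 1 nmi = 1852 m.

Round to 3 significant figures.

486 nmi

542 kn × 0.514444 → 278.829 m/s
d = v × t = 278.829 m/s × 3230 s = 900618 m
900618 m ÷ (1852 m/nmi) = 486.295 nmi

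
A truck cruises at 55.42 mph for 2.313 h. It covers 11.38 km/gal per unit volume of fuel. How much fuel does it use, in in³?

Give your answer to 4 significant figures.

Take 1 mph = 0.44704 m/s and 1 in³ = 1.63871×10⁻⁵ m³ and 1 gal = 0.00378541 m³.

4188 in³

55.42 mph → 24.775 m/s
2.313 h → 8326.8 s
d = v × t = 24.775 × 8326.8 = 206296 m
11.38 km/gal → 3.00628×10⁶ m/m³
V = d / (distance per unit fuel) = 206296 / 3.00628×10⁶ = 0.0686217 m³
In in³: 0.0686217 / 1.63871×10⁻⁵ = 4187.54 in³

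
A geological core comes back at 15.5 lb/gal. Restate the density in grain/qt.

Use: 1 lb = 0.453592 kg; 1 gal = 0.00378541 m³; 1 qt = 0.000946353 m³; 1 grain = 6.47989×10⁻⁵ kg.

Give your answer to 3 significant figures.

15.5 lb/gal × 0.453592 kg/lb ÷ 0.00378541 m³/gal = 1857.31 kg/m³
1857.31 kg/m³ ÷ 6.47989×10⁻⁵ kg/grain × 0.000946353 m³/qt = 27125 grain/qt

2.71×10⁴ grain/qt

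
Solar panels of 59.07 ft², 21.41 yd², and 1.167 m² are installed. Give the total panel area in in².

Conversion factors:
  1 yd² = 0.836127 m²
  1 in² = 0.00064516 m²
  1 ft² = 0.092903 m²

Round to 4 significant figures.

3.806×10⁴ in²

59.07 ft² × 0.092903 → 5.48778 m²
21.41 yd² × 0.836127 → 17.9015 m²
1.167 m² (already m²)
Sum: 5.48778 + 17.9015 + 1.167 = 24.5563 m²
In in²: 24.5563 / 0.00064516 = 38062.3 in²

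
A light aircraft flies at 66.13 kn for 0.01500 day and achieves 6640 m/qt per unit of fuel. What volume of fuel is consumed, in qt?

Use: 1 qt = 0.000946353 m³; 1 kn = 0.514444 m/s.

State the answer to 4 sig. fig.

6.640 qt

66.13 kn → 34.0202 m/s
0.01500 day → 1296 s
d = v × t = 34.0202 × 1296 = 44090.2 m
6640 m/qt → 7.01641×10⁶ m/m³
V = d / (distance per unit fuel) = 44090.2 / 7.01641×10⁶ = 0.00628387 m³
In qt: 0.00628387 / 0.000946353 = 6.64009 qt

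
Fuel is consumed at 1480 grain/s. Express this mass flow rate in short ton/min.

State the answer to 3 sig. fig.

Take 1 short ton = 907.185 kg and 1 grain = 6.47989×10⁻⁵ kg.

1480 grain/s × 6.47989×10⁻⁵ kg/grain = 0.0959024 kg/s
0.0959024 kg/s ÷ 907.185 kg/short ton × 60 s/min = 0.00634286 short ton/min

0.00634 short ton/min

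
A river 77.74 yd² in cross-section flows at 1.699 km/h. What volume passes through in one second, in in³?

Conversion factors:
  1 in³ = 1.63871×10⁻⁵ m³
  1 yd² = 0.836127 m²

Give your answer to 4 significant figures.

1.872×10⁶ in³

1.699 km/h × (1/3.6) = 0.471944 m/s
77.74 yd² × 0.836127 = 65.0005 m²
V = v × A × t = 0.471944 m/s × 65.0005 m² × 1 s = 30.6766 m³
30.6766 m³ ÷ (1.63871×10⁻⁵ m³/in³) = 1.872×10⁶ in³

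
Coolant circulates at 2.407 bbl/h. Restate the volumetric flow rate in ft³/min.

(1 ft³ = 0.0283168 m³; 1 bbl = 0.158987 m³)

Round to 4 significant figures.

0.2252 ft³/min

2.407 bbl/h × 0.158987 m³/bbl ÷ 3600 s/h = 1.063×10⁻⁴ m³/s
1.063×10⁻⁴ m³/s ÷ 0.0283168 m³/ft³ × 60 s/min = 0.225237 ft³/min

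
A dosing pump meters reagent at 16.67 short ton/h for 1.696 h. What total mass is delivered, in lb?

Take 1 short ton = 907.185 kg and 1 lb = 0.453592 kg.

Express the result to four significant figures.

16.67 short ton/h → 4.20077 kg/s
1.696 h → 6105.6 s
m = ṁ × t = 4.20077 × 6105.6 = 25648.2 kg
In lb: 25648.2 / 0.453592 = 56544.6 lb

5.654×10⁴ lb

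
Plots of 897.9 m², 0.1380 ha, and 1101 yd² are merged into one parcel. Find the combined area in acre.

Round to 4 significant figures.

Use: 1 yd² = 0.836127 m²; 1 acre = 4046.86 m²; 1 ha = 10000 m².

897.9 m² (already m²)
0.1380 ha × 10000 → 1380 m²
1101 yd² × 0.836127 → 920.576 m²
Total: 897.9 + 1380 + 920.576 = 3198.48 m²
In acre: 3198.48 / 4046.86 = 0.790361 acre

0.7904 acre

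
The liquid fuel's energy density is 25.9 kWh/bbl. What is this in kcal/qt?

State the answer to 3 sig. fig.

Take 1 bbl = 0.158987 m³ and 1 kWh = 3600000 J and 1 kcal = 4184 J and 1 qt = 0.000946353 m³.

133 kcal/qt

25.9 kWh/bbl × 3600000 J/kWh ÷ 0.158987 m³/bbl = 5.86463×10⁸ J/m³
5.86463×10⁸ J/m³ ÷ 4184 J/kcal × 0.000946353 m³/qt = 132.648 kcal/qt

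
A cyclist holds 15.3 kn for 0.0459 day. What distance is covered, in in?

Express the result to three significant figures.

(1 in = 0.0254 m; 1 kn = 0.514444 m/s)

15.3 kn × 0.514444 = 7.87099 m/s
0.0459 day × 86400 = 3965.76 s
d = v × t = 7.87099 m/s × 3965.76 s = 31214.5 m
31214.5 m ÷ (0.0254 m/in) = 1.22892×10⁶ in

1.23×10⁶ in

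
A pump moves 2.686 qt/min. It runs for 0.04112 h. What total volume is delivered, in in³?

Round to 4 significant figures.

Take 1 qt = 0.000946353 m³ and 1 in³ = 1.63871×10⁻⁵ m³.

382.7 in³

2.686 qt/min → 4.23651×10⁻⁵ m³/s
0.04112 h → 148.032 s
V = Q × t = 4.23651×10⁻⁵ × 148.032 = 0.00627139 m³
In in³: 0.00627139 / 1.63871×10⁻⁵ = 382.703 in³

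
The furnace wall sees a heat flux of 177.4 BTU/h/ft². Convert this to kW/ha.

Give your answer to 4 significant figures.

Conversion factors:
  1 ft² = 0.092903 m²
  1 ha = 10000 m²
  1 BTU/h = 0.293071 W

177.4 BTU/h/ft² × 0.293071 W/BTU/h ÷ 0.092903 m²/ft² = 559.625 W/m²
559.625 W/m² ÷ 1000 W/kW × 10000 m²/ha = 5596.25 kW/ha

5596 kW/ha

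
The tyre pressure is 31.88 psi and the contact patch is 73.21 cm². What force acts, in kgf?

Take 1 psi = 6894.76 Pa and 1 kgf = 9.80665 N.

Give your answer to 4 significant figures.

164.1 kgf

31.88 psi × 6894.76 → 219805 Pa
73.21 cm² × 0.0001 → 0.007321 m²
F = P × A = 219805 Pa × 0.007321 m² = 1609.19 N
1609.19 N ÷ (9.80665 N/kgf) = 164.092 kgf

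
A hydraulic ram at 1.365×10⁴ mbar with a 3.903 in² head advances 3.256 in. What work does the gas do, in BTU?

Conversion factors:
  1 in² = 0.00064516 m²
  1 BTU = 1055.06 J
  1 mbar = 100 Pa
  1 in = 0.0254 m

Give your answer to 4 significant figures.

1.365×10⁴ mbar → 1.365×10⁶ Pa
3.903 in² → 0.00251806 m²
F = P × A = 1.365×10⁶ × 0.00251806 = 3437.15 N
3.256 in → 0.0827024 m
W = F × d = 3437.15 × 0.0827024 = 284.261 J
In BTU: 284.261 / 1055.06 = 0.269426 BTU

0.2694 BTU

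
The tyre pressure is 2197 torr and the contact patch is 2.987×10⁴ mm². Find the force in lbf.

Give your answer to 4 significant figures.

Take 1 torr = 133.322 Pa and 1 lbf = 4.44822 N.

2197 torr × 133.322 → 292908 Pa
2.987×10⁴ mm² × 10⁻⁶ → 0.02987 m²
F = P × A = 292908 Pa × 0.02987 m² = 8749.16 N
8749.16 N ÷ (4.44822 N/lbf) = 1966.89 lbf

1967 lbf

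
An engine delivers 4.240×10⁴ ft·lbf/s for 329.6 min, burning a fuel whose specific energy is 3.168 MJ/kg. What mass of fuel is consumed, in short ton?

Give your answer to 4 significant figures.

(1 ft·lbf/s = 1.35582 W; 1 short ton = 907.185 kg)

4.240×10⁴ ft·lbf/s → 57486.8 W
329.6 min → 19776 s
E = P × t = 57486.8 × 19776 = 1.13686×10⁹ J
3.168 MJ/kg → 3.168×10⁶ J/kg
m = E / e_s = 1.13686×10⁹ / 3.168×10⁶ = 358.857 kg
In short ton: 358.857 / 907.185 = 0.395572 short ton

0.3956 short ton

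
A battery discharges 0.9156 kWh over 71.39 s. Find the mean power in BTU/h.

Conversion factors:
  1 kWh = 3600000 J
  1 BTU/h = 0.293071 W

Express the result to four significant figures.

0.9156 kWh × 3600000 → 3.29616×10⁶ J
P = E / t = 3.29616×10⁶ J / 71.39 s = 46171.2 W
46171.2 W ÷ (0.293071 W/BTU/h) = 157543 BTU/h

1.575×10⁵ BTU/h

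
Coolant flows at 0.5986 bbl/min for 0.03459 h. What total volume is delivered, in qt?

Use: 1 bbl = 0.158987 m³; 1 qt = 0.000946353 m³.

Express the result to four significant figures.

0.5986 bbl/min → 0.00158616 m³/s
0.03459 h → 124.524 s
V = Q × t = 0.00158616 × 124.524 = 0.197515 m³
In qt: 0.197515 / 0.000946353 = 208.712 qt

208.7 qt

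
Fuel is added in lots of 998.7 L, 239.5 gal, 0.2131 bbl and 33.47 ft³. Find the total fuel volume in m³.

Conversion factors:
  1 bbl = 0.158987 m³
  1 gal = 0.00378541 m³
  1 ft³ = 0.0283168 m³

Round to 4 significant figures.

2.887 m³

998.7 L × 0.001 = 0.9987 m³
239.5 gal × 0.00378541 = 0.906606 m³
0.2131 bbl × 0.158987 = 0.0338801 m³
33.47 ft³ × 0.0283168 = 0.947763 m³
Combined: 0.9987 + 0.906606 + 0.0338801 + 0.947763 = 2.88695 m³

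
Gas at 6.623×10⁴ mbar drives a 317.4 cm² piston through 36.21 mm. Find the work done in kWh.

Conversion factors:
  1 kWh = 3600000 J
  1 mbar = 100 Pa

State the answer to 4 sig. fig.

0.002114 kWh

6.623×10⁴ mbar → 6.623×10⁶ Pa
317.4 cm² → 0.03174 m²
F = P × A = 6.623×10⁶ × 0.03174 = 210214 N
36.21 mm → 0.03621 m
W = F × d = 210214 × 0.03621 = 7611.85 J
In kWh: 7611.85 / 3600000 = 0.0021144 kWh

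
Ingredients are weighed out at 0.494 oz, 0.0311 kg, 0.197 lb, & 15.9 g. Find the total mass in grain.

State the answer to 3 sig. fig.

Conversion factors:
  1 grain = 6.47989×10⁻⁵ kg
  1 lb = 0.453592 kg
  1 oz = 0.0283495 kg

2320 grain

0.494 oz × 0.0283495 = 0.0140047 kg
0.0311 kg (already kg)
0.197 lb × 0.453592 = 0.0893576 kg
15.9 g × 0.001 = 0.0159 kg
Total: 0.0140047 + 0.0311 + 0.0893576 + 0.0159 = 0.150362 kg
In grain: 0.150362 / 6.47989×10⁻⁵ = 2320.44 grain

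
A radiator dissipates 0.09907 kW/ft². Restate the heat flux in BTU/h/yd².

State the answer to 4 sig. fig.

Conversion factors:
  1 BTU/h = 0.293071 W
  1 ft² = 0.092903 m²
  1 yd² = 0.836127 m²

3042 BTU/h/yd²

0.09907 kW/ft² × 1000 W/kW ÷ 0.092903 m²/ft² = 1066.38 W/m²
1066.38 W/m² ÷ 0.293071 W/BTU/h × 0.836127 m²/yd² = 3042.37 BTU/h/yd²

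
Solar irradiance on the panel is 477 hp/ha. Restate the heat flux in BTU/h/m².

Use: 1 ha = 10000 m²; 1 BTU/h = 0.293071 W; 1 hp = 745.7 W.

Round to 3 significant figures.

121 BTU/h/m²

477 hp/ha × 745.7 W/hp ÷ 10000 m²/ha = 35.5699 W/m²
35.5699 W/m² ÷ 0.293071 W/BTU/h = 121.37 BTU/h/m²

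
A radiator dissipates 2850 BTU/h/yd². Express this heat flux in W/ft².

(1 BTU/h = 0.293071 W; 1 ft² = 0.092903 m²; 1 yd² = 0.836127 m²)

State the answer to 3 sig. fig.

2850 BTU/h/yd² × 0.293071 W/BTU/h ÷ 0.836127 m²/yd² = 998.954 W/m²
998.954 W/m² × 0.092903 m²/ft² = 92.8058 W/ft²

92.8 W/ft²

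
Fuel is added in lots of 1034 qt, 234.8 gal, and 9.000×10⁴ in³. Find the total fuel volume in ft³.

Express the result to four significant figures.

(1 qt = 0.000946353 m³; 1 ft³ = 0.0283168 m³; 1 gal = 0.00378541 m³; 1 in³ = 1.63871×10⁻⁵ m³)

1034 qt × 0.000946353 = 0.978529 m³
234.8 gal × 0.00378541 = 0.888814 m³
9.000×10⁴ in³ × 1.63871×10⁻⁵ = 1.47484 m³
Combined: 0.978529 + 0.888814 + 1.47484 = 3.34218 m³
In ft³: 3.34218 / 0.0283168 = 118.028 ft³

118.0 ft³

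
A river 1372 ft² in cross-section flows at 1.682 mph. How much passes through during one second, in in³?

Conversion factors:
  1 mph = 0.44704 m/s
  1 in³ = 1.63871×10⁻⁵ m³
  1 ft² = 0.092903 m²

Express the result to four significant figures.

1.682 mph × 0.44704 → 0.751921 m/s
1372 ft² × 0.092903 → 127.463 m²
V = v × A × t = 0.751921 m/s × 127.463 m² × 1 s = 95.8421 m³
95.8421 m³ ÷ (1.63871×10⁻⁵ m³/in³) = 5.84863×10⁶ in³

5.849×10⁶ in³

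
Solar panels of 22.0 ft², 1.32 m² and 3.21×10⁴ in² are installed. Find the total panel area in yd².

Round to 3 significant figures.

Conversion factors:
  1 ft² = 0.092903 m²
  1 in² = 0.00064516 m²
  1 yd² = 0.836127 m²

22.0 ft² × 0.092903 → 2.04387 m²
1.32 m² (already m²)
3.21×10⁴ in² × 0.00064516 → 20.7096 m²
Sum: 2.04387 + 1.32 + 20.7096 = 24.0735 m²
In yd²: 24.0735 / 0.836127 = 28.7917 yd²

28.8 yd²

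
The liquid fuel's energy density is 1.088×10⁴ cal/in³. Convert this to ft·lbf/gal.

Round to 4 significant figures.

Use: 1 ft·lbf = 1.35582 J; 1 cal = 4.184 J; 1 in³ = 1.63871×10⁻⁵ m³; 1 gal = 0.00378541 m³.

1.088×10⁴ cal/in³ × 4.184 J/cal ÷ 1.63871×10⁻⁵ m³/in³ = 2.77791×10⁹ J/m³
2.77791×10⁹ J/m³ ÷ 1.35582 J/ft·lbf × 0.00378541 m³/gal = 7.75584×10⁶ ft·lbf/gal

7.756×10⁶ ft·lbf/gal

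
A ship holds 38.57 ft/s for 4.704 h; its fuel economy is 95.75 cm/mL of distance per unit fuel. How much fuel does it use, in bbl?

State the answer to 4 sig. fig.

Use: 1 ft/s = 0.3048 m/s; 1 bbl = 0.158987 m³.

38.57 ft/s → 11.7561 m/s
4.704 h → 16934.4 s
d = v × t = 11.7561 × 16934.4 = 199082 m
95.75 cm/mL → 957500 m/m³
V = d / (distance per unit fuel) = 199082 / 957500 = 0.207919 m³
In bbl: 0.207919 / 0.158987 = 1.30777 bbl

1.308 bbl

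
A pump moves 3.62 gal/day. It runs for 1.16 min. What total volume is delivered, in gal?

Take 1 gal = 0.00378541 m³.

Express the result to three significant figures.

0.00292 gal

3.62 gal/day → 1.58602×10⁻⁷ m³/s
1.16 min → 69.6 s
V = Q × t = 1.58602×10⁻⁷ × 69.6 = 1.10387×10⁻⁵ m³
In gal: 1.10387×10⁻⁵ / 0.00378541 = 0.00291612 gal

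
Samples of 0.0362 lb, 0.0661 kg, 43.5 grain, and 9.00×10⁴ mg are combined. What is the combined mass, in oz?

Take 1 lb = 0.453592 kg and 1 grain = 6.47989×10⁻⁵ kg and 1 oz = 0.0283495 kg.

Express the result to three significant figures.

0.0362 lb × 0.453592 = 0.01642 kg
0.0661 kg (already kg)
43.5 grain × 6.47989×10⁻⁵ = 0.00281875 kg
9.00×10⁴ mg × 10⁻⁶ = 0.09 kg
Sum: 0.01642 + 0.0661 + 0.00281875 + 0.09 = 0.175339 kg
In oz: 0.175339 / 0.0283495 = 6.18491 oz

6.18 oz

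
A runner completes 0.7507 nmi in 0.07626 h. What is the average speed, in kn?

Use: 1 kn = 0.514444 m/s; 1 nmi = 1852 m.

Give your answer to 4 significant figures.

0.7507 nmi × 1852 → 1390.3 m
0.07626 h × 3600 → 274.536 s
v = d / t = 1390.3 m / 274.536 s = 5.06418 m/s
5.06418 m/s ÷ (0.514444 m/s/kn) = 9.84399 kn

9.844 kn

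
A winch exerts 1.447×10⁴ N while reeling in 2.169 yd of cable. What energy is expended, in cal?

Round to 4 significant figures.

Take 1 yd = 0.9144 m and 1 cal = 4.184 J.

6859 cal

2.169 yd × 0.9144 → 1.98333 m
W = F × d = 14470 N × 1.98333 m = 28698.8 J
28698.8 J ÷ (4.184 J/cal) = 6859.18 cal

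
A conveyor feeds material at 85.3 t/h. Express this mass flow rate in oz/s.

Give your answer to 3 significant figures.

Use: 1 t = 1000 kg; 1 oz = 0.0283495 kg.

85.3 t/h × 1000 kg/t ÷ 3600 s/h = 23.6944 kg/s
23.6944 kg/s ÷ 0.0283495 kg/oz = 835.796 oz/s

836 oz/s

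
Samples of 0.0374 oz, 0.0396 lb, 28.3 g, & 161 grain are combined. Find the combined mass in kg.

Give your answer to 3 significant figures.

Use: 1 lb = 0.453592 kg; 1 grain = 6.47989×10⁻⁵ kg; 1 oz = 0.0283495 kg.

0.0374 oz × 0.0283495 → 0.00106027 kg
0.0396 lb × 0.453592 → 0.0179622 kg
28.3 g × 0.001 → 0.0283 kg
161 grain × 6.47989×10⁻⁵ → 0.0104326 kg
Total: 0.00106027 + 0.0179622 + 0.0283 + 0.0104326 = 0.0577551 kg

0.0578 kg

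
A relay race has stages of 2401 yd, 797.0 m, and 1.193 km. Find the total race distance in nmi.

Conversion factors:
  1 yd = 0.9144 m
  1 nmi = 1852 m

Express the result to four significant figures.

2401 yd × 0.9144 → 2195.47 m
797.0 m (already m)
1.193 km × 1000 → 1193 m
Sum: 2195.47 + 797 + 1193 = 4185.47 m
In nmi: 4185.47 / 1852 = 2.25997 nmi

2.260 nmi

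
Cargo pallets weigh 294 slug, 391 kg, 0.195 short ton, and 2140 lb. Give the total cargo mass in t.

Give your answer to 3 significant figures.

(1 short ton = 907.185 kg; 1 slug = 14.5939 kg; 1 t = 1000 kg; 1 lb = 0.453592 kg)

5.83 t

294 slug × 14.5939 → 4290.61 kg
391 kg (already kg)
0.195 short ton × 907.185 → 176.901 kg
2140 lb × 0.453592 → 970.687 kg
Sum: 4290.61 + 391 + 176.901 + 970.687 = 5829.2 kg
In t: 5829.2 / 1000 = 5.8292 t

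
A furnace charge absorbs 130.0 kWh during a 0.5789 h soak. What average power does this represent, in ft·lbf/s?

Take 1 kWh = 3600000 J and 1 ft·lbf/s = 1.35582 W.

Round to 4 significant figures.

130.0 kWh × 3600000 = 4.68×10⁸ J
0.5789 h × 3600 = 2084.04 s
P = E / t = 4.68×10⁸ J / 2084.04 s = 224564 W
224564 W ÷ (1.35582 W/ft·lbf/s) = 165630 ft·lbf/s

1.656×10⁵ ft·lbf/s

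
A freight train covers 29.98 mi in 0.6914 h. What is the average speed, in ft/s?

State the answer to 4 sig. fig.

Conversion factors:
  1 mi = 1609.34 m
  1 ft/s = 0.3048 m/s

63.60 ft/s

29.98 mi × 1609.34 → 48248 m
0.6914 h × 3600 → 2489.04 s
v = d / t = 48248 m / 2489.04 s = 19.3842 m/s
19.3842 m/s ÷ (0.3048 m/s/ft/s) = 63.5965 ft/s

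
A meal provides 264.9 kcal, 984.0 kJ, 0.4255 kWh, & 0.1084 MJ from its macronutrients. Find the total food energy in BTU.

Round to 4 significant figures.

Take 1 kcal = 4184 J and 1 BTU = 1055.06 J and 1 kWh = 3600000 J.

3538 BTU

264.9 kcal × 4184 = 1.10834×10⁶ J
984.0 kJ × 1000 = 984000 J
0.4255 kWh × 3600000 = 1.5318×10⁶ J
0.1084 MJ × 1000000 = 108400 J
Combined: 1.10834×10⁶ + 984000 + 1.5318×10⁶ + 108400 = 3.73254×10⁶ J
In BTU: 3.73254×10⁶ / 1055.06 = 3537.75 BTU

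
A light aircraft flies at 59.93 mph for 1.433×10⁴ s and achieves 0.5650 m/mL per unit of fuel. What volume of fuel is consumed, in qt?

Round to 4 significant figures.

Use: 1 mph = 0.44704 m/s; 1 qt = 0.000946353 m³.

718.0 qt

59.93 mph → 26.7911 m/s
d = v × t = 26.7911 × 14330 = 383916 m
0.5650 m/mL → 565000 m/m³
V = d / (distance per unit fuel) = 383916 / 565000 = 0.679497 m³
In qt: 0.679497 / 0.000946353 = 718.016 qt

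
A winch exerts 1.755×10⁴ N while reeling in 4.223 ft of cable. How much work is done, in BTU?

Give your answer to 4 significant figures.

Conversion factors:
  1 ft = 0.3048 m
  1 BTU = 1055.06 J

4.223 ft × 0.3048 = 1.28717 m
W = F × d = 17550 N × 1.28717 m = 22589.8 J
22589.8 J ÷ (1055.06 J/BTU) = 21.4109 BTU

21.41 BTU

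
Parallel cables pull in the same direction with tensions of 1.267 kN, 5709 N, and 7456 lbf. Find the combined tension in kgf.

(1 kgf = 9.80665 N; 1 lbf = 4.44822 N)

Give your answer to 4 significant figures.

1.267 kN × 1000 → 1267 N
5709 N (already N)
7456 lbf × 4.44822 → 33165.9 N
Total: 1267 + 5709 + 33165.9 = 40141.9 N
In kgf: 40141.9 / 9.80665 = 4093.33 kgf

4093 kgf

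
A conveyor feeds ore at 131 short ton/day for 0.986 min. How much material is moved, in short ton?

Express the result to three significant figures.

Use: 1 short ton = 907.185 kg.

0.0897 short ton

131 short ton/day → 1.37548 kg/s
0.986 min → 59.16 s
m = ṁ × t = 1.37548 × 59.16 = 81.3734 kg
In short ton: 81.3734 / 907.185 = 0.0896988 short ton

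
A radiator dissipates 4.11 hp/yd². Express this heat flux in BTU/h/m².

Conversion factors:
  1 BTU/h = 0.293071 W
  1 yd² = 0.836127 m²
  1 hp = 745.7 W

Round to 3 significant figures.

4.11 hp/yd² × 745.7 W/hp ÷ 0.836127 m²/yd² = 3665.5 W/m²
3665.5 W/m² ÷ 0.293071 W/BTU/h = 12507.2 BTU/h/m²

1.25×10⁴ BTU/h/m²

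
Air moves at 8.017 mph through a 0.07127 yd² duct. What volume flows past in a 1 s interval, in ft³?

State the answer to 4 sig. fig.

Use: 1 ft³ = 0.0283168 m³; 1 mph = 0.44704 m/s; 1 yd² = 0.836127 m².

7.542 ft³

8.017 mph × 0.44704 = 3.58392 m/s
0.07127 yd² × 0.836127 = 0.0595908 m²
V = v × A × t = 3.58392 m/s × 0.0595908 m² × 1 s = 0.213569 m³
0.213569 m³ ÷ (0.0283168 m³/ft³) = 7.54213 ft³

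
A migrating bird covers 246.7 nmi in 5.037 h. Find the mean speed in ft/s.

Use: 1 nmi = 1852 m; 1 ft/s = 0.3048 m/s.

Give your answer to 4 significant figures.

82.66 ft/s

246.7 nmi × 1852 → 456888 m
5.037 h × 3600 → 18133.2 s
v = d / t = 456888 m / 18133.2 s = 25.1962 m/s
25.1962 m/s ÷ (0.3048 m/s/ft/s) = 82.6647 ft/s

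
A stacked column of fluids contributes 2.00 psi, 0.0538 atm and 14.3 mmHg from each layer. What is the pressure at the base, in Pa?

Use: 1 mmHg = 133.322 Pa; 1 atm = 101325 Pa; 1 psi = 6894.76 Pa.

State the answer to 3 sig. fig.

2.00 psi × 6894.76 → 13789.5 Pa
0.0538 atm × 101325 → 5451.28 Pa
14.3 mmHg × 133.322 → 1906.5 Pa
Combined: 13789.5 + 5451.28 + 1906.5 = 21147.3 Pa

2.11×10⁴ Pa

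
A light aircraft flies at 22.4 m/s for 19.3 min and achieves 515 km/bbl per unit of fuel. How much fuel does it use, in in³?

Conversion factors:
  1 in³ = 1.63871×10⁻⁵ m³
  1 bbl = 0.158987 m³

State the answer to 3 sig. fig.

19.3 min → 1158 s
d = v × t = 22.4 × 1158 = 25939.2 m
515 km/bbl → 3.23926×10⁶ m/m³
V = d / (distance per unit fuel) = 25939.2 / 3.23926×10⁶ = 0.00800775 m³
In in³: 0.00800775 / 1.63871×10⁻⁵ = 488.662 in³

489 in³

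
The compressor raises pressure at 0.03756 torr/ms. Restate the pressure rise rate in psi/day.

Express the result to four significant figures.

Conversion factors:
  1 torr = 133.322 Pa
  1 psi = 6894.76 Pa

0.03756 torr/ms × 133.322 Pa/torr ÷ 0.001 s/ms = 5007.57 Pa/s
5007.57 Pa/s ÷ 6894.76 Pa/psi × 86400 s/day = 62751.1 psi/day

6.275×10⁴ psi/day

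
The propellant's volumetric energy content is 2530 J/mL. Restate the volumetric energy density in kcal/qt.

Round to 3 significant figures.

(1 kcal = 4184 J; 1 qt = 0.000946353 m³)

2530 J/mL ÷ 10⁻⁶ m³/mL = 2.53×10⁹ J/m³
2.53×10⁹ J/m³ ÷ 4184 J/kcal × 0.000946353 m³/qt = 572.245 kcal/qt

572 kcal/qt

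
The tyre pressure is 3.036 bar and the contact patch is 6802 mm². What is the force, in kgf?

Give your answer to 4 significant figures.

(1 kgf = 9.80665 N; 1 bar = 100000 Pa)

3.036 bar × 100000 → 303600 Pa
6802 mm² × 10⁻⁶ → 0.006802 m²
F = P × A = 303600 Pa × 0.006802 m² = 2065.09 N
2065.09 N ÷ (9.80665 N/kgf) = 210.581 kgf

210.6 kgf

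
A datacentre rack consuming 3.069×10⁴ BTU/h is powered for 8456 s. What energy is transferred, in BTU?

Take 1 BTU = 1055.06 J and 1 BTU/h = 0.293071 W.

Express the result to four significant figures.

7.209×10⁴ BTU

3.069×10⁴ BTU/h × 0.293071 = 8994.35 W
E = P × t = 8994.35 W × 8456 s = 7.60562×10⁷ J
7.60562×10⁷ J ÷ (1055.06 J/BTU) = 72087.1 BTU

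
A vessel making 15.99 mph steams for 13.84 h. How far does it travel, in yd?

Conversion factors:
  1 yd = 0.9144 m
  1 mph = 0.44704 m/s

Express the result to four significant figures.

15.99 mph × 0.44704 → 7.14817 m/s
13.84 h × 3600 → 49824 s
d = v × t = 7.14817 m/s × 49824 s = 356150 m
356150 m ÷ (0.9144 m/yd) = 389490 yd

3.895×10⁵ yd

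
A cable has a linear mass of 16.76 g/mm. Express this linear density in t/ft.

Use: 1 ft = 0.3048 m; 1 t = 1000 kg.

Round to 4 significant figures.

0.005108 t/ft

16.76 g/mm × 0.001 kg/g ÷ 0.001 m/mm = 16.76 kg/m
16.76 kg/m ÷ 1000 kg/t × 0.3048 m/ft = 0.00510845 t/ft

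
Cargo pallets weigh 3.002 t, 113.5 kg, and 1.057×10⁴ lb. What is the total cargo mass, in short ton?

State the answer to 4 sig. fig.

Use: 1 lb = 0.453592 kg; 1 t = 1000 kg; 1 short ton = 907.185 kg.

8.719 short ton

3.002 t × 1000 = 3002 kg
113.5 kg (already kg)
1.057×10⁴ lb × 0.453592 = 4794.47 kg
Total: 3002 + 113.5 + 4794.47 = 7909.97 kg
In short ton: 7909.97 / 907.185 = 8.71925 short ton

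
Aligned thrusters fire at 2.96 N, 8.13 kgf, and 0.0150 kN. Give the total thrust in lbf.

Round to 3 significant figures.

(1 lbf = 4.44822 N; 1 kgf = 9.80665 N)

2.96 N (already N)
8.13 kgf × 9.80665 = 79.7281 N
0.0150 kN × 1000 = 15 N
Combined: 2.96 + 79.7281 + 15 = 97.6881 N
In lbf: 97.6881 / 4.44822 = 21.9612 lbf

22.0 lbf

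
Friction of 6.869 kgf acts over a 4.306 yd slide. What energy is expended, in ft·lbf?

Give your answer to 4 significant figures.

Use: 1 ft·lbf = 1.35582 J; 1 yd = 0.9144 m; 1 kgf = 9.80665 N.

195.6 ft·lbf

6.869 kgf × 9.80665 → 67.3619 N
4.306 yd × 0.9144 → 3.93741 m
W = F × d = 67.3619 N × 3.93741 m = 265.231 J
265.231 J ÷ (1.35582 J/ft·lbf) = 195.624 ft·lbf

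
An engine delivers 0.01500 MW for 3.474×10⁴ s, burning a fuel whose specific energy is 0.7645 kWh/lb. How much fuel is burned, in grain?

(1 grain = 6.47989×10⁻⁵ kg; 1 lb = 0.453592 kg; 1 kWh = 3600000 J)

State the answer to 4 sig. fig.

0.01500 MW → 15000 W
E = P × t = 15000 × 34740 = 5.211×10⁸ J
0.7645 kWh/lb → 6.06757×10⁶ J/kg
m = E / e_s = 5.211×10⁸ / 6.06757×10⁶ = 85.8828 kg
In grain: 85.8828 / 6.47989×10⁻⁵ = 1.32537×10⁶ grain

1.325×10⁶ grain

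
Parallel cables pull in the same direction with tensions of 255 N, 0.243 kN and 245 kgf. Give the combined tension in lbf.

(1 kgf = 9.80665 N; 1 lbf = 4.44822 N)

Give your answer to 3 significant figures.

652 lbf

255 N (already N)
0.243 kN × 1000 → 243 N
245 kgf × 9.80665 → 2402.63 N
Combined: 255 + 243 + 2402.63 = 2900.63 N
In lbf: 2900.63 / 4.44822 = 652.088 lbf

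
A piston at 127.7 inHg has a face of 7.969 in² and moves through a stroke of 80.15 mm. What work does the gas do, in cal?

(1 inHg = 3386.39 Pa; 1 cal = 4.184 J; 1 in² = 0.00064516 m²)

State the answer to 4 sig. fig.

127.7 inHg → 432442 Pa
7.969 in² → 0.00514128 m²
F = P × A = 432442 × 0.00514128 = 2223.31 N
80.15 mm → 0.08015 m
W = F × d = 2223.31 × 0.08015 = 178.198 J
In cal: 178.198 / 4.184 = 42.5903 cal

42.59 cal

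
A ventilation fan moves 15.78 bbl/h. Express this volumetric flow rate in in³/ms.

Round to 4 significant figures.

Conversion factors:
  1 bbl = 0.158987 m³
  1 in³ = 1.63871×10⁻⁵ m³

0.04253 in³/ms

15.78 bbl/h × 0.158987 m³/bbl ÷ 3600 s/h = 6.96893×10⁻⁴ m³/s
6.96893×10⁻⁴ m³/s ÷ 1.63871×10⁻⁵ m³/in³ × 0.001 s/ms = 0.0425269 in³/ms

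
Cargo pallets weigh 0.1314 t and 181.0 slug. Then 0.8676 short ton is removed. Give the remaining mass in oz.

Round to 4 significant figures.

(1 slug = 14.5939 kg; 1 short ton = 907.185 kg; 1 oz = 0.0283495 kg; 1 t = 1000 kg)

7.005×10⁴ oz

0.1314 t × 1000 = 131.4 kg
181.0 slug × 14.5939 = 2641.5 kg
0.8676 short ton × 907.185 = 787.074 kg
Sum: 131.4 + 2641.5 − 787.074 = 1985.83 kg
In oz: 1985.83 / 0.0283495 = 70048.1 oz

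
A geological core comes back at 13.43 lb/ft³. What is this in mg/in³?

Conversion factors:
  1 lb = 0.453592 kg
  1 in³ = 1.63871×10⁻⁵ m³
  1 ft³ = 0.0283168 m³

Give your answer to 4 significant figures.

13.43 lb/ft³ × 0.453592 kg/lb ÷ 0.0283168 m³/ft³ = 215.128 kg/m³
215.128 kg/m³ ÷ 10⁻⁶ kg/mg × 1.63871×10⁻⁵ m³/in³ = 3525.32 mg/in³

3525 mg/in³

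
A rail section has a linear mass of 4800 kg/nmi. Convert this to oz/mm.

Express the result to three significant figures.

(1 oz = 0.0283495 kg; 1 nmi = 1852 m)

0.0914 oz/mm

4800 kg/nmi ÷ 1852 m/nmi = 2.59179 kg/m
2.59179 kg/m ÷ 0.0283495 kg/oz × 0.001 m/mm = 0.0914228 oz/mm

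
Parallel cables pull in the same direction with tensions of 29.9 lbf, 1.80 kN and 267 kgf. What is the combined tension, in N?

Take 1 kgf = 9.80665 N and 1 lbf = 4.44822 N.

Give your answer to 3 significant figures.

29.9 lbf × 4.44822 = 133.002 N
1.80 kN × 1000 = 1800 N
267 kgf × 9.80665 = 2618.38 N
Total: 133.002 + 1800 + 2618.38 = 4551.38 N

4550 N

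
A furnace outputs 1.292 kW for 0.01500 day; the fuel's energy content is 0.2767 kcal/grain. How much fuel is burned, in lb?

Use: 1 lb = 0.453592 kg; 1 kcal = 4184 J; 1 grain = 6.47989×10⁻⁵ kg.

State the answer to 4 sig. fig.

0.2066 lb

1.292 kW → 1292 W
0.01500 day → 1296 s
E = P × t = 1292 × 1296 = 1.67443×10⁶ J
0.2767 kcal/grain → 1.78662×10⁷ J/kg
m = E / e_s = 1.67443×10⁶ / 1.78662×10⁷ = 0.0937205 kg
In lb: 0.0937205 / 0.453592 = 0.206619 lb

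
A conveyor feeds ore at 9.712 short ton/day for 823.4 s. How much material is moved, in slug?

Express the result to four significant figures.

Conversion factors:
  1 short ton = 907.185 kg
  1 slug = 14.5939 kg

9.712 short ton/day → 0.101974 kg/s
m = ṁ × t = 0.101974 × 823.4 = 83.9654 kg
In slug: 83.9654 / 14.5939 = 5.75346 slug

5.753 slug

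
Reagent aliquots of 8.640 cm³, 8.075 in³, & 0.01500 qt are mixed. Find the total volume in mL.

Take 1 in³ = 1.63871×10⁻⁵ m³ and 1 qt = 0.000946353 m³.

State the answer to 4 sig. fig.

8.640 cm³ × 10⁻⁶ = 8.64×10⁻⁶ m³
8.075 in³ × 1.63871×10⁻⁵ = 1.32326×10⁻⁴ m³
0.01500 qt × 0.000946353 = 1.41953×10⁻⁵ m³
Total: 8.64×10⁻⁶ + 1.32326×10⁻⁴ + 1.41953×10⁻⁵ = 1.55161×10⁻⁴ m³
In mL: 1.55161×10⁻⁴ / 10⁻⁶ = 155.161 mL

155.2 mL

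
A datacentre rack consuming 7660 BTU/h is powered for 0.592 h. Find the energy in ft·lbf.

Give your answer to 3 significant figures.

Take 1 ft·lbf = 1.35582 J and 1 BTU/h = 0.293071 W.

3.53×10⁶ ft·lbf

7660 BTU/h × 0.293071 → 2244.92 W
0.592 h × 3600 → 2131.2 s
E = P × t = 2244.92 W × 2131.2 s = 4.78437×10⁶ J
4.78437×10⁶ J ÷ (1.35582 J/ft·lbf) = 3.52876×10⁶ ft·lbf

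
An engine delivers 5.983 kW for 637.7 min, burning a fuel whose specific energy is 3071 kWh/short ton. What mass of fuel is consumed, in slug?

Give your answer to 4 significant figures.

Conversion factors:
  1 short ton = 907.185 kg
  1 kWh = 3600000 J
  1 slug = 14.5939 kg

5.983 kW → 5983 W
637.7 min → 38262 s
E = P × t = 5983 × 38262 = 2.28922×10⁸ J
3071 kWh/short ton → 1.21867×10⁷ J/kg
m = E / e_s = 2.28922×10⁸ / 1.21867×10⁷ = 18.7846 kg
In slug: 18.7846 / 14.5939 = 1.28715 slug

1.287 slug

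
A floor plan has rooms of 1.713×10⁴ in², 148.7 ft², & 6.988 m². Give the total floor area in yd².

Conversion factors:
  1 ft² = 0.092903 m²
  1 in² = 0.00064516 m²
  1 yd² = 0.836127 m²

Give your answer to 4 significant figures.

1.713×10⁴ in² × 0.00064516 = 11.0516 m²
148.7 ft² × 0.092903 = 13.8147 m²
6.988 m² (already m²)
Sum: 11.0516 + 13.8147 + 6.988 = 31.8543 m²
In yd²: 31.8543 / 0.836127 = 38.0974 yd²

38.10 yd²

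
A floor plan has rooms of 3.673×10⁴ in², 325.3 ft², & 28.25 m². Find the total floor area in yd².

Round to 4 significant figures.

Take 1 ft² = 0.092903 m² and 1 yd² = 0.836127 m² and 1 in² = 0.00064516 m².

98.27 yd²

3.673×10⁴ in² × 0.00064516 = 23.6967 m²
325.3 ft² × 0.092903 = 30.2213 m²
28.25 m² (already m²)
Combined: 23.6967 + 30.2213 + 28.25 = 82.168 m²
In yd²: 82.168 / 0.836127 = 98.2722 yd²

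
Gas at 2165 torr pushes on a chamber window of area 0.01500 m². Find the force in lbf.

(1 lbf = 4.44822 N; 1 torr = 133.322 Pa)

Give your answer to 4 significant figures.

2165 torr × 133.322 → 288642 Pa
F = P × A = 288642 Pa × 0.015 m² = 4329.63 N
4329.63 N ÷ (4.44822 N/lbf) = 973.34 lbf

973.3 lbf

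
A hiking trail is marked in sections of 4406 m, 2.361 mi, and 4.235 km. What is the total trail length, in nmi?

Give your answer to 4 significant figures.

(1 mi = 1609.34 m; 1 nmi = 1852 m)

4406 m (already m)
2.361 mi × 1609.34 = 3799.65 m
4.235 km × 1000 = 4235 m
Sum: 4406 + 3799.65 + 4235 = 12440.6 m
In nmi: 12440.6 / 1852 = 6.71739 nmi

6.717 nmi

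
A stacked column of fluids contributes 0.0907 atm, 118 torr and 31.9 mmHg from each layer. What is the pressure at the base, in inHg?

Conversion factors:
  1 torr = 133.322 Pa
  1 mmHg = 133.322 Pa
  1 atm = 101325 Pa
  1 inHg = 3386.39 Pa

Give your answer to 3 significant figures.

8.62 inHg

0.0907 atm × 101325 → 9190.18 Pa
118 torr × 133.322 → 15732 Pa
31.9 mmHg × 133.322 → 4252.97 Pa
Sum: 9190.18 + 15732 + 4252.97 = 29175.2 Pa
In inHg: 29175.2 / 3386.39 = 8.61543 inHg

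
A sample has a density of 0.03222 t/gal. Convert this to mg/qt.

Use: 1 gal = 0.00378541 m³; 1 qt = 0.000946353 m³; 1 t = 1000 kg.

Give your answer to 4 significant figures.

0.03222 t/gal × 1000 kg/t ÷ 0.00378541 m³/gal = 8511.63 kg/m³
8511.63 kg/m³ ÷ 10⁻⁶ kg/mg × 0.000946353 m³/qt = 8.05501×10⁶ mg/qt

8.055×10⁶ mg/qt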